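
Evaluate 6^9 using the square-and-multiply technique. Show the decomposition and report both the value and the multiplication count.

Computing 6^9 by squaring (build up from 6^1; each line after the first costs one multiplication):

6^1 = 6
6^2 = (6^1)^2 = 6^2 = 36
6^4 = (6^2)^2 = 36^2 = 1296
6^8 = (6^4)^2 = 1296^2 = 1679616
6^9 = 6 * 6^8 = 6 * 1679616 = 10077696

Result: 10077696
Multiplications needed: 4 (4 lines after 6^1)

6^9 = 10077696. Using exponentiation by squaring, this requires 4 multiplications. The key idea: if the exponent is even, square the half-power; if odd, multiply by the base once.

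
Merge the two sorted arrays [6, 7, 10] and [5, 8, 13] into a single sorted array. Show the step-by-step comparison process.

Merging process:

Compare 6 vs 5: take 5 from right. Merged: [5]
Compare 6 vs 8: take 6 from left. Merged: [5, 6]
Compare 7 vs 8: take 7 from left. Merged: [5, 6, 7]
Compare 10 vs 8: take 8 from right. Merged: [5, 6, 7, 8]
Compare 10 vs 13: take 10 from left. Merged: [5, 6, 7, 8, 10]
Append remaining from right: [13]. Merged: [5, 6, 7, 8, 10, 13]

Final merged array: [5, 6, 7, 8, 10, 13]
Total comparisons: 5

The merged array is [5, 6, 7, 8, 10, 13], requiring 5 comparisons. The merge step runs in O(n) time where n is the total number of elements.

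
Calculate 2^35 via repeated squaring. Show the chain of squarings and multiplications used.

Computing 2^35 by squaring (build up from 2^1; each line after the first costs one multiplication):

2^1 = 2
2^2 = (2^1)^2 = 2^2 = 4
2^4 = (2^2)^2 = 4^2 = 16
2^8 = (2^4)^2 = 16^2 = 256
2^16 = (2^8)^2 = 256^2 = 65536
2^17 = 2 * 2^16 = 2 * 65536 = 131072
2^34 = (2^17)^2 = 131072^2 = 17179869184
2^35 = 2 * 2^34 = 2 * 17179869184 = 34359738368

Result: 34359738368
Multiplications needed: 7 (7 lines after 2^1)

2^35 = 34359738368. Using exponentiation by squaring, this requires 7 multiplications. The key idea: if the exponent is even, square the half-power; if odd, multiply by the base once.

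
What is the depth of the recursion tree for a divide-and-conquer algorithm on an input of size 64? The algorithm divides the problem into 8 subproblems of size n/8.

For divide and conquer with division factor 8:

Problem sizes at each level:
Level 0: 64
Level 1: 8
Level 2: 1

The root is level 0 and the size-1 base case is level 2 (the tree spans levels 0 through 2, i.e. 3 levels counting the root), so the depth is the number of divisions: log_8(64) = 2

The recursion tree depth is log_8(64) = 2. At each level, the problem size is divided by 8, so it takes 2 divisions to reduce to a base case of size 1. The algorithm makes 8 recursive calls at each level.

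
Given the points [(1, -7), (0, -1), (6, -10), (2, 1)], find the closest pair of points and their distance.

Computing all pairwise distances among 4 points:

d((1, -7), (0, -1)) = 6.0828
d((1, -7), (6, -10)) = 5.831
d((1, -7), (2, 1)) = 8.0623
d((0, -1), (6, -10)) = 10.8167
d((0, -1), (2, 1)) = 2.8284 <-- minimum
d((6, -10), (2, 1)) = 11.7047

Closest pair: (0, -1) and (2, 1) with distance 2.8284

The closest pair is (0, -1) and (2, 1) with Euclidean distance 2.8284. For 4 points, brute-force pairwise comparison is shown above. For large n, the divide-and-conquer algorithm (sort by x, recurse on halves, check the dividing strip) achieves O(n log n).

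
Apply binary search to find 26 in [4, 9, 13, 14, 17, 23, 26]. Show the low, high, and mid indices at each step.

Binary search for 26 in [4, 9, 13, 14, 17, 23, 26]:

lo=0, hi=6, mid=3, arr[mid]=14 -> 14 < 26, search right half
lo=4, hi=6, mid=5, arr[mid]=23 -> 23 < 26, search right half
lo=6, hi=6, mid=6, arr[mid]=26 -> Found target at index 6!

Binary search finds 26 at index 6 after 3 comparisons. The search repeatedly halves the search space by comparing with the middle element.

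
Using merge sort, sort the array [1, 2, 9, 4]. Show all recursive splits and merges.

Merge sort trace:

Split: [1, 2, 9, 4] -> [1, 2] and [9, 4]
  Split: [1, 2] -> [1] and [2]
  Merge: [1] + [2] -> [1, 2]
  Split: [9, 4] -> [9] and [4]
  Merge: [9] + [4] -> [4, 9]
Merge: [1, 2] + [4, 9] -> [1, 2, 4, 9]

Final sorted array: [1, 2, 4, 9]

The merge sort proceeds by recursively splitting the array and merging sorted halves.
After all merges, the sorted array is [1, 2, 4, 9].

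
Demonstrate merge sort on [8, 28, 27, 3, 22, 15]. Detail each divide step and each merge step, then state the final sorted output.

Merge sort trace:

Split: [8, 28, 27, 3, 22, 15] -> [8, 28, 27] and [3, 22, 15]
  Split: [8, 28, 27] -> [8] and [28, 27]
    Split: [28, 27] -> [28] and [27]
    Merge: [28] + [27] -> [27, 28]
  Merge: [8] + [27, 28] -> [8, 27, 28]
  Split: [3, 22, 15] -> [3] and [22, 15]
    Split: [22, 15] -> [22] and [15]
    Merge: [22] + [15] -> [15, 22]
  Merge: [3] + [15, 22] -> [3, 15, 22]
Merge: [8, 27, 28] + [3, 15, 22] -> [3, 8, 15, 22, 27, 28]

Final sorted array: [3, 8, 15, 22, 27, 28]

The merge sort proceeds by recursively splitting the array and merging sorted halves.
After all merges, the sorted array is [3, 8, 15, 22, 27, 28].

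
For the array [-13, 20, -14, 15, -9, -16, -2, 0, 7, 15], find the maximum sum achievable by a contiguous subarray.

Using Kadane's algorithm on [-13, 20, -14, 15, -9, -16, -2, 0, 7, 15]:

Scanning through the array:
Position 1 (value 20): max_ending_here = 20, max_so_far = 20
Position 2 (value -14): max_ending_here = 6, max_so_far = 20
Position 3 (value 15): max_ending_here = 21, max_so_far = 21
Position 4 (value -9): max_ending_here = 12, max_so_far = 21
Position 5 (value -16): max_ending_here = -4, max_so_far = 21
Position 6 (value -2): max_ending_here = -2, max_so_far = 21
Position 7 (value 0): max_ending_here = 0, max_so_far = 21
Position 8 (value 7): max_ending_here = 7, max_so_far = 21
Position 9 (value 15): max_ending_here = 22, max_so_far = 22

Maximum subarray: [0, 7, 15]
Maximum sum: 22

The maximum subarray is [0, 7, 15] with sum 22. This subarray runs from index 7 to index 9.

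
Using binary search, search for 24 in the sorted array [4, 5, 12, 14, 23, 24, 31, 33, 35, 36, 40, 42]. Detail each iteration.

Binary search for 24 in [4, 5, 12, 14, 23, 24, 31, 33, 35, 36, 40, 42]:

lo=0, hi=11, mid=5, arr[mid]=24 -> Found target at index 5!

Binary search finds 24 at index 5 after 1 comparisons. The search repeatedly halves the search space by comparing with the middle element.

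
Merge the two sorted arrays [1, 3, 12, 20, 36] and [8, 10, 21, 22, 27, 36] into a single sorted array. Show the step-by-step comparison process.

Merging process:

Compare 1 vs 8: take 1 from left. Merged: [1]
Compare 3 vs 8: take 3 from left. Merged: [1, 3]
Compare 12 vs 8: take 8 from right. Merged: [1, 3, 8]
Compare 12 vs 10: take 10 from right. Merged: [1, 3, 8, 10]
Compare 12 vs 21: take 12 from left. Merged: [1, 3, 8, 10, 12]
Compare 20 vs 21: take 20 from left. Merged: [1, 3, 8, 10, 12, 20]
Compare 36 vs 21: take 21 from right. Merged: [1, 3, 8, 10, 12, 20, 21]
Compare 36 vs 22: take 22 from right. Merged: [1, 3, 8, 10, 12, 20, 21, 22]
Compare 36 vs 27: take 27 from right. Merged: [1, 3, 8, 10, 12, 20, 21, 22, 27]
Compare 36 vs 36: take 36 from left. Merged: [1, 3, 8, 10, 12, 20, 21, 22, 27, 36]
Append remaining from right: [36]. Merged: [1, 3, 8, 10, 12, 20, 21, 22, 27, 36, 36]

Final merged array: [1, 3, 8, 10, 12, 20, 21, 22, 27, 36, 36]
Total comparisons: 10

The merged array is [1, 3, 8, 10, 12, 20, 21, 22, 27, 36, 36], requiring 10 comparisons. The merge step runs in O(n) time where n is the total number of elements.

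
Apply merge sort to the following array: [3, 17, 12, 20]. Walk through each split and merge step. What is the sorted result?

Merge sort trace:

Split: [3, 17, 12, 20] -> [3, 17] and [12, 20]
  Split: [3, 17] -> [3] and [17]
  Merge: [3] + [17] -> [3, 17]
  Split: [12, 20] -> [12] and [20]
  Merge: [12] + [20] -> [12, 20]
Merge: [3, 17] + [12, 20] -> [3, 12, 17, 20]

Final sorted array: [3, 12, 17, 20]

The merge sort proceeds by recursively splitting the array and merging sorted halves.
After all merges, the sorted array is [3, 12, 17, 20].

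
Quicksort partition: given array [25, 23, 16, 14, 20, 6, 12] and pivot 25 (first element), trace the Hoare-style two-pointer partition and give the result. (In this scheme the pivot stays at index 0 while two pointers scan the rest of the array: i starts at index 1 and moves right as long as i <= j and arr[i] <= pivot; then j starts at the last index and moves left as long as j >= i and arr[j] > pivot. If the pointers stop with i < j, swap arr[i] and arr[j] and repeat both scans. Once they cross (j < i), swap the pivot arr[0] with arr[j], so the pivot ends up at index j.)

Hoare-style two-pointer partition with pivot = 25:

Initial array: [25, 23, 16, 14, 20, 6, 12]

Pointers start at i = 1, j = 6.
i ends at 7, j ends at 6: the pointers have crossed (j < i), so scanning stops.

Swap pivot arr[0] with arr[6] to place pivot at position 6: [12, 23, 16, 14, 20, 6, 25]
Pivot position: 6

After partitioning with pivot 25, the array becomes [12, 23, 16, 14, 20, 6, 25]. The pivot is placed at index 6. All elements to the left of the pivot are <= 25, and all elements to the right are > 25.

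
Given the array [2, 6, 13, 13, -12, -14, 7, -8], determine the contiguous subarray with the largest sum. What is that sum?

Using Kadane's algorithm on [2, 6, 13, 13, -12, -14, 7, -8]:

Scanning through the array:
Position 1 (value 6): max_ending_here = 8, max_so_far = 8
Position 2 (value 13): max_ending_here = 21, max_so_far = 21
Position 3 (value 13): max_ending_here = 34, max_so_far = 34
Position 4 (value -12): max_ending_here = 22, max_so_far = 34
Position 5 (value -14): max_ending_here = 8, max_so_far = 34
Position 6 (value 7): max_ending_here = 15, max_so_far = 34
Position 7 (value -8): max_ending_here = 7, max_so_far = 34

Maximum subarray: [2, 6, 13, 13]
Maximum sum: 34

The maximum subarray is [2, 6, 13, 13] with sum 34. This subarray runs from index 0 to index 3.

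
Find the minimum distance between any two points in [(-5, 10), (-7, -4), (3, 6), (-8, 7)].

Computing all pairwise distances among 4 points:

d((-5, 10), (-7, -4)) = 14.1421
d((-5, 10), (3, 6)) = 8.9443
d((-5, 10), (-8, 7)) = 4.2426 <-- minimum
d((-7, -4), (3, 6)) = 14.1421
d((-7, -4), (-8, 7)) = 11.0454
d((3, 6), (-8, 7)) = 11.0454

Closest pair: (-5, 10) and (-8, 7) with distance 4.2426

The closest pair is (-5, 10) and (-8, 7) with Euclidean distance 4.2426. For 4 points, brute-force pairwise comparison is shown above. For large n, the divide-and-conquer algorithm (sort by x, recurse on halves, check the dividing strip) achieves O(n log n).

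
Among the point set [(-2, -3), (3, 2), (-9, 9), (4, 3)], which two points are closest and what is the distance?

Computing all pairwise distances among 4 points:

d((-2, -3), (3, 2)) = 7.0711
d((-2, -3), (-9, 9)) = 13.8924
d((-2, -3), (4, 3)) = 8.4853
d((3, 2), (-9, 9)) = 13.8924
d((3, 2), (4, 3)) = 1.4142 <-- minimum
d((-9, 9), (4, 3)) = 14.3178

Closest pair: (3, 2) and (4, 3) with distance 1.4142

The closest pair is (3, 2) and (4, 3) with Euclidean distance 1.4142. For 4 points, brute-force pairwise comparison is shown above. For large n, the divide-and-conquer algorithm (sort by x, recurse on halves, check the dividing strip) achieves O(n log n).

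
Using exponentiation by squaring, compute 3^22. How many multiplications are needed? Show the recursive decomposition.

Computing 3^22 by squaring (build up from 3^1; each line after the first costs one multiplication):

3^1 = 3
3^2 = (3^1)^2 = 3^2 = 9
3^4 = (3^2)^2 = 9^2 = 81
3^5 = 3 * 3^4 = 3 * 81 = 243
3^10 = (3^5)^2 = 243^2 = 59049
3^11 = 3 * 3^10 = 3 * 59049 = 177147
3^22 = (3^11)^2 = 177147^2 = 31381059609

Result: 31381059609
Multiplications needed: 6 (6 lines after 3^1)

3^22 = 31381059609. Using exponentiation by squaring, this requires 6 multiplications. The key idea: if the exponent is even, square the half-power; if odd, multiply by the base once.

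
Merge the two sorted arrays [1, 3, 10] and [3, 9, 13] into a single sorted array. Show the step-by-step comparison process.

Merging process:

Compare 1 vs 3: take 1 from left. Merged: [1]
Compare 3 vs 3: take 3 from left. Merged: [1, 3]
Compare 10 vs 3: take 3 from right. Merged: [1, 3, 3]
Compare 10 vs 9: take 9 from right. Merged: [1, 3, 3, 9]
Compare 10 vs 13: take 10 from left. Merged: [1, 3, 3, 9, 10]
Append remaining from right: [13]. Merged: [1, 3, 3, 9, 10, 13]

Final merged array: [1, 3, 3, 9, 10, 13]
Total comparisons: 5

The merged array is [1, 3, 3, 9, 10, 13], requiring 5 comparisons. The merge step runs in O(n) time where n is the total number of elements.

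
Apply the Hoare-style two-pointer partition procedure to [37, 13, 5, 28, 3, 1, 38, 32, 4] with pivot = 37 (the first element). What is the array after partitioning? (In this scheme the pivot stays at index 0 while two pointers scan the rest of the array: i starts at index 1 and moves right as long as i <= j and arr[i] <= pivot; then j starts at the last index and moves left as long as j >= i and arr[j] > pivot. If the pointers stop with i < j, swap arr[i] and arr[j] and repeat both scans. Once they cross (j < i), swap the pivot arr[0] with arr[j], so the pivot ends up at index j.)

Hoare-style two-pointer partition with pivot = 37:

Initial array: [37, 13, 5, 28, 3, 1, 38, 32, 4]

Pointers start at i = 1, j = 8.
i stops at index 6 (arr[6]=38 > 37), j stops at index 8 (arr[8]=4 <= 37): swap arr[6] and arr[8], array becomes [37, 13, 5, 28, 3, 1, 4, 32, 38]
i ends at 8, j ends at 7: the pointers have crossed (j < i), so scanning stops.

Swap pivot arr[0] with arr[7] to place pivot at position 7: [32, 13, 5, 28, 3, 1, 4, 37, 38]
Pivot position: 7

After partitioning with pivot 37, the array becomes [32, 13, 5, 28, 3, 1, 4, 37, 38]. The pivot is placed at index 7. All elements to the left of the pivot are <= 37, and all elements to the right are > 37.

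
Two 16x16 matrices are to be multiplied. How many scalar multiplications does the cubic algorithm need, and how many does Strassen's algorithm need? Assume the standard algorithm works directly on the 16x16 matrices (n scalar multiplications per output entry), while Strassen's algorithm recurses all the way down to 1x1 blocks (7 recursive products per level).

Matrix multiplication for 16x16 matrices:

Standard algorithm: 16^3 = 4096 multiplications
Strassen's algorithm: 7^(log2(16)) = 7^4 = 2401 multiplications
Savings: 4096 - 2401 = 1695 multiplications

Standard: 4096 multiplications (16^3). Strassen: 2401 multiplications (7^4). Strassen reduces 8 recursive multiplications to 7 at each level.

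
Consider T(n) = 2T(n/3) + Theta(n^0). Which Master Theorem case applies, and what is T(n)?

Master Theorem for T(n) = 2T(n/3) + O(n^0):

a = 2, b = 3, c = 0
log_b(a) = log_3(2) = 0.6309

Case 1: c = 0 < log_3(2) = 0.6309
T(n) = O(n^(log_3 2))

For T(n) = 2T(n/3) + O(n^0): log_3(2) = 0.6309. This is Case 1 of the Master Theorem (c < log_b(a), work dominated by leaves), giving O(n^(log_3 2)).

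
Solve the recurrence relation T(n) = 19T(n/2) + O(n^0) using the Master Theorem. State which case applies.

Master Theorem for T(n) = 19T(n/2) + O(n^0):

a = 19, b = 2, c = 0
log_b(a) = log_2(19) = 4.2479

Case 1: c = 0 < log_2(19) = 4.2479
T(n) = O(n^(log_2 19))

For T(n) = 19T(n/2) + O(n^0): log_2(19) = 4.2479. This is Case 1 of the Master Theorem (c < log_b(a), work dominated by leaves), giving O(n^(log_2 19)).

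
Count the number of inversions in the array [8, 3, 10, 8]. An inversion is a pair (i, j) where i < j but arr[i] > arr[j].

Finding inversions in [8, 3, 10, 8]:

(0, 1): arr[0]=8 > arr[1]=3
(2, 3): arr[2]=10 > arr[3]=8

Total inversions: 2

The array has 2 inversion(s): (0,1), (2,3). Each pair (i,j) satisfies i < j and arr[i] > arr[j].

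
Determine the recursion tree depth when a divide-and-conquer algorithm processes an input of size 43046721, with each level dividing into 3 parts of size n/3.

For divide and conquer with division factor 3:

Problem sizes at each level:
Level 0: 43046721
Level 1: 14348907
Level 2: 4782969
Level 3: 1594323
Level 4: 531441
Level 5: 177147
Level 6: 59049
Level 7: 19683
Level 8: 6561
Level 9: 2187
Level 10: 729
Level 11: 243
Level 12: 81
Level 13: 27
Level 14: 9
Level 15: 3
Level 16: 1

The root is level 0 and the size-1 base case is level 16 (the tree spans levels 0 through 16, i.e. 17 levels counting the root), so the depth is the number of divisions: log_3(43046721) = 16

The recursion tree depth is log_3(43046721) = 16. At each level, the problem size is divided by 3, so it takes 16 divisions to reduce to a base case of size 1. The algorithm makes 3 recursive calls at each level.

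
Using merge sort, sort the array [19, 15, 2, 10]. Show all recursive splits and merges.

Merge sort trace:

Split: [19, 15, 2, 10] -> [19, 15] and [2, 10]
  Split: [19, 15] -> [19] and [15]
  Merge: [19] + [15] -> [15, 19]
  Split: [2, 10] -> [2] and [10]
  Merge: [2] + [10] -> [2, 10]
Merge: [15, 19] + [2, 10] -> [2, 10, 15, 19]

Final sorted array: [2, 10, 15, 19]

The merge sort proceeds by recursively splitting the array and merging sorted halves.
After all merges, the sorted array is [2, 10, 15, 19].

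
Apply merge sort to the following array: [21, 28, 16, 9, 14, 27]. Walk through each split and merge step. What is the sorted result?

Merge sort trace:

Split: [21, 28, 16, 9, 14, 27] -> [21, 28, 16] and [9, 14, 27]
  Split: [21, 28, 16] -> [21] and [28, 16]
    Split: [28, 16] -> [28] and [16]
    Merge: [28] + [16] -> [16, 28]
  Merge: [21] + [16, 28] -> [16, 21, 28]
  Split: [9, 14, 27] -> [9] and [14, 27]
    Split: [14, 27] -> [14] and [27]
    Merge: [14] + [27] -> [14, 27]
  Merge: [9] + [14, 27] -> [9, 14, 27]
Merge: [16, 21, 28] + [9, 14, 27] -> [9, 14, 16, 21, 27, 28]

Final sorted array: [9, 14, 16, 21, 27, 28]

The merge sort proceeds by recursively splitting the array and merging sorted halves.
After all merges, the sorted array is [9, 14, 16, 21, 27, 28].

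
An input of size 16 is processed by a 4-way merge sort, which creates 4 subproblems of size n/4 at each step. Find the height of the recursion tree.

For divide and conquer with division factor 4:

Problem sizes at each level:
Level 0: 16
Level 1: 4
Level 2: 1

The root is level 0 and the size-1 base case is level 2 (the tree spans levels 0 through 2, i.e. 3 levels counting the root), so the depth is the number of divisions: log_4(16) = 2

The recursion tree depth is log_4(16) = 2. At each level, the problem size is divided by 4, so it takes 2 divisions to reduce to a base case of size 1. The algorithm makes 4 recursive calls at each level.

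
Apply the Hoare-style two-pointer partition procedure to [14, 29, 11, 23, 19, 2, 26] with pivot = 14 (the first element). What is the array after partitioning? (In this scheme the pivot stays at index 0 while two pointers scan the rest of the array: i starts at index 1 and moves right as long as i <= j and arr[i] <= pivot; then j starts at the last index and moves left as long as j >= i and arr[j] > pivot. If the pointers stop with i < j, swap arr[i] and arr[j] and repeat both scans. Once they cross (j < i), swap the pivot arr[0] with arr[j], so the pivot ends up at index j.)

Hoare-style two-pointer partition with pivot = 14:

Initial array: [14, 29, 11, 23, 19, 2, 26]

Pointers start at i = 1, j = 6.
i stops at index 1 (arr[1]=29 > 14), j stops at index 5 (arr[5]=2 <= 14): swap arr[1] and arr[5], array becomes [14, 2, 11, 23, 19, 29, 26]
i ends at 3, j ends at 2: the pointers have crossed (j < i), so scanning stops.

Swap pivot arr[0] with arr[2] to place pivot at position 2: [11, 2, 14, 23, 19, 29, 26]
Pivot position: 2

After partitioning with pivot 14, the array becomes [11, 2, 14, 23, 19, 29, 26]. The pivot is placed at index 2. All elements to the left of the pivot are <= 14, and all elements to the right are > 14.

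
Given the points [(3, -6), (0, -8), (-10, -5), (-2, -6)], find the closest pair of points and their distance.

Computing all pairwise distances among 4 points:

d((3, -6), (0, -8)) = 3.6056
d((3, -6), (-10, -5)) = 13.0384
d((3, -6), (-2, -6)) = 5.0
d((0, -8), (-10, -5)) = 10.4403
d((0, -8), (-2, -6)) = 2.8284 <-- minimum
d((-10, -5), (-2, -6)) = 8.0623

Closest pair: (0, -8) and (-2, -6) with distance 2.8284

The closest pair is (0, -8) and (-2, -6) with Euclidean distance 2.8284. For 4 points, brute-force pairwise comparison is shown above. For large n, the divide-and-conquer algorithm (sort by x, recurse on halves, check the dividing strip) achieves O(n log n).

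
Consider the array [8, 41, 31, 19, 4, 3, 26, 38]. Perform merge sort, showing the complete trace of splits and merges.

Merge sort trace:

Split: [8, 41, 31, 19, 4, 3, 26, 38] -> [8, 41, 31, 19] and [4, 3, 26, 38]
  Split: [8, 41, 31, 19] -> [8, 41] and [31, 19]
    Split: [8, 41] -> [8] and [41]
    Merge: [8] + [41] -> [8, 41]
    Split: [31, 19] -> [31] and [19]
    Merge: [31] + [19] -> [19, 31]
  Merge: [8, 41] + [19, 31] -> [8, 19, 31, 41]
  Split: [4, 3, 26, 38] -> [4, 3] and [26, 38]
    Split: [4, 3] -> [4] and [3]
    Merge: [4] + [3] -> [3, 4]
    Split: [26, 38] -> [26] and [38]
    Merge: [26] + [38] -> [26, 38]
  Merge: [3, 4] + [26, 38] -> [3, 4, 26, 38]
Merge: [8, 19, 31, 41] + [3, 4, 26, 38] -> [3, 4, 8, 19, 26, 31, 38, 41]

Final sorted array: [3, 4, 8, 19, 26, 31, 38, 41]

The merge sort proceeds by recursively splitting the array and merging sorted halves.
After all merges, the sorted array is [3, 4, 8, 19, 26, 31, 38, 41].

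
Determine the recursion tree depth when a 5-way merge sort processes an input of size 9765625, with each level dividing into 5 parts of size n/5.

For divide and conquer with division factor 5:

Problem sizes at each level:
Level 0: 9765625
Level 1: 1953125
Level 2: 390625
Level 3: 78125
Level 4: 15625
Level 5: 3125
Level 6: 625
Level 7: 125
Level 8: 25
Level 9: 5
Level 10: 1

The root is level 0 and the size-1 base case is level 10 (the tree spans levels 0 through 10, i.e. 11 levels counting the root), so the depth is the number of divisions: log_5(9765625) = 10

The recursion tree depth is log_5(9765625) = 10. At each level, the problem size is divided by 5, so it takes 10 divisions to reduce to a base case of size 1. The algorithm makes 5 recursive calls at each level.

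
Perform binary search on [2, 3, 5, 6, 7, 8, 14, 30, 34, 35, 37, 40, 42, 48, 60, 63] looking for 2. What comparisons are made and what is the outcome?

Binary search for 2 in [2, 3, 5, 6, 7, 8, 14, 30, 34, 35, 37, 40, 42, 48, 60, 63]:

lo=0, hi=15, mid=7, arr[mid]=30 -> 30 > 2, search left half
lo=0, hi=6, mid=3, arr[mid]=6 -> 6 > 2, search left half
lo=0, hi=2, mid=1, arr[mid]=3 -> 3 > 2, search left half
lo=0, hi=0, mid=0, arr[mid]=2 -> Found target at index 0!

Binary search finds 2 at index 0 after 4 comparisons. The search repeatedly halves the search space by comparing with the middle element.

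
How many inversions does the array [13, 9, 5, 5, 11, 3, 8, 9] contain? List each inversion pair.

Finding inversions in [13, 9, 5, 5, 11, 3, 8, 9]:

(0, 1): arr[0]=13 > arr[1]=9
(0, 2): arr[0]=13 > arr[2]=5
(0, 3): arr[0]=13 > arr[3]=5
(0, 4): arr[0]=13 > arr[4]=11
(0, 5): arr[0]=13 > arr[5]=3
(0, 6): arr[0]=13 > arr[6]=8
(0, 7): arr[0]=13 > arr[7]=9
(1, 2): arr[1]=9 > arr[2]=5
(1, 3): arr[1]=9 > arr[3]=5
(1, 5): arr[1]=9 > arr[5]=3
(1, 6): arr[1]=9 > arr[6]=8
(2, 5): arr[2]=5 > arr[5]=3
(3, 5): arr[3]=5 > arr[5]=3
(4, 5): arr[4]=11 > arr[5]=3
(4, 6): arr[4]=11 > arr[6]=8
(4, 7): arr[4]=11 > arr[7]=9

Total inversions: 16

The array has 16 inversion(s): (0,1), (0,2), (0,3), (0,4), (0,5), (0,6), (0,7), (1,2), (1,3), (1,5), (1,6), (2,5), (3,5), (4,5), (4,6), (4,7). Each pair (i,j) satisfies i < j and arr[i] > arr[j].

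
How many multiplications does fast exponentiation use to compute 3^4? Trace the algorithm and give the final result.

Computing 3^4 by squaring (build up from 3^1; each line after the first costs one multiplication):

3^1 = 3
3^2 = (3^1)^2 = 3^2 = 9
3^4 = (3^2)^2 = 9^2 = 81

Result: 81
Multiplications needed: 2 (2 lines after 3^1)

3^4 = 81. Using exponentiation by squaring, this requires 2 multiplications. The key idea: if the exponent is even, square the half-power; if odd, multiply by the base once.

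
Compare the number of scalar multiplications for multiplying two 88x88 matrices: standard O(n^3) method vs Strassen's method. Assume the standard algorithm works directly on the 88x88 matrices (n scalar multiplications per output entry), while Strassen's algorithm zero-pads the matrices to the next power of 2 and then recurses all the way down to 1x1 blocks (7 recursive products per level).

Matrix multiplication for 88x88 matrices:

Strassen's algorithm requires power-of-2 dimensions. Pad 88x88 to 128x128 (next power of 2).

Standard algorithm: 88^3 = 681472 multiplications
Strassen's algorithm: 7^(log2(128)) = 7^7 = 823543 multiplications
Difference: 681472 - 823543 = -142071 (Strassen uses MORE here due to padding overhead — for small or just-over-power-of-2 n, padding can outweigh the per-level savings)

Standard: 681472 multiplications (88^3). Strassen: 823543 multiplications (7^7, after padding to 128x128). Strassen reduces 8 recursive multiplications to 7 at each level.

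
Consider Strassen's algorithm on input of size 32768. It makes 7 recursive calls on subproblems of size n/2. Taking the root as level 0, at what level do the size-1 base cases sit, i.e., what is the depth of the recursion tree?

For divide and conquer with division factor 2:

Problem sizes at each level:
Level 0: 32768
Level 1: 16384
Level 2: 8192
Level 3: 4096
Level 4: 2048
Level 5: 1024
Level 6: 512
Level 7: 256
Level 8: 128
Level 9: 64
Level 10: 32
Level 11: 16
Level 12: 8
Level 13: 4
Level 14: 2
Level 15: 1

The root is level 0 and the size-1 base case is level 15 (the tree spans levels 0 through 15, i.e. 16 levels counting the root), so the depth is the number of divisions: log_2(32768) = 15

The recursion tree depth is log_2(32768) = 15. At each level, the problem size is divided by 2, so it takes 15 divisions to reduce to a base case of size 1. The algorithm makes 7 recursive calls at each level.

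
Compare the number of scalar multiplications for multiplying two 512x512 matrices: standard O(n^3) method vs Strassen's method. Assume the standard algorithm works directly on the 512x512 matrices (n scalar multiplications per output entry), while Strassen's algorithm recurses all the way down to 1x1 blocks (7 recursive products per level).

Matrix multiplication for 512x512 matrices:

Standard algorithm: 512^3 = 134217728 multiplications
Strassen's algorithm: 7^(log2(512)) = 7^9 = 40353607 multiplications
Savings: 134217728 - 40353607 = 93864121 multiplications

Standard: 134217728 multiplications (512^3). Strassen: 40353607 multiplications (7^9). Strassen reduces 8 recursive multiplications to 7 at each level.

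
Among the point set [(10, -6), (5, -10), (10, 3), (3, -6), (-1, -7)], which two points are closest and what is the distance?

Computing all pairwise distances among 5 points:

d((10, -6), (5, -10)) = 6.4031
d((10, -6), (10, 3)) = 9.0
d((10, -6), (3, -6)) = 7.0
d((10, -6), (-1, -7)) = 11.0454
d((5, -10), (10, 3)) = 13.9284
d((5, -10), (3, -6)) = 4.4721
d((5, -10), (-1, -7)) = 6.7082
d((10, 3), (3, -6)) = 11.4018
d((10, 3), (-1, -7)) = 14.8661
d((3, -6), (-1, -7)) = 4.1231 <-- minimum

Closest pair: (3, -6) and (-1, -7) with distance 4.1231

The closest pair is (3, -6) and (-1, -7) with Euclidean distance 4.1231. For 5 points, brute-force pairwise comparison is shown above. For large n, the divide-and-conquer algorithm (sort by x, recurse on halves, check the dividing strip) achieves O(n log n).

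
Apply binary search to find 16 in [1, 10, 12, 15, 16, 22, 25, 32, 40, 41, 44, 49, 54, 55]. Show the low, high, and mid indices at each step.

Binary search for 16 in [1, 10, 12, 15, 16, 22, 25, 32, 40, 41, 44, 49, 54, 55]:

lo=0, hi=13, mid=6, arr[mid]=25 -> 25 > 16, search left half
lo=0, hi=5, mid=2, arr[mid]=12 -> 12 < 16, search right half
lo=3, hi=5, mid=4, arr[mid]=16 -> Found target at index 4!

Binary search finds 16 at index 4 after 3 comparisons. The search repeatedly halves the search space by comparing with the middle element.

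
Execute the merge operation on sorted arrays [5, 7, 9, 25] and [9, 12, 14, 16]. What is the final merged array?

Merging process:

Compare 5 vs 9: take 5 from left. Merged: [5]
Compare 7 vs 9: take 7 from left. Merged: [5, 7]
Compare 9 vs 9: take 9 from left. Merged: [5, 7, 9]
Compare 25 vs 9: take 9 from right. Merged: [5, 7, 9, 9]
Compare 25 vs 12: take 12 from right. Merged: [5, 7, 9, 9, 12]
Compare 25 vs 14: take 14 from right. Merged: [5, 7, 9, 9, 12, 14]
Compare 25 vs 16: take 16 from right. Merged: [5, 7, 9, 9, 12, 14, 16]
Append remaining from left: [25]. Merged: [5, 7, 9, 9, 12, 14, 16, 25]

Final merged array: [5, 7, 9, 9, 12, 14, 16, 25]
Total comparisons: 7

The merged array is [5, 7, 9, 9, 12, 14, 16, 25], requiring 7 comparisons. The merge step runs in O(n) time where n is the total number of elements.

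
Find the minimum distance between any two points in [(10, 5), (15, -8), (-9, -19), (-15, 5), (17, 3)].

Computing all pairwise distances among 5 points:

d((10, 5), (15, -8)) = 13.9284
d((10, 5), (-9, -19)) = 30.6105
d((10, 5), (-15, 5)) = 25.0
d((10, 5), (17, 3)) = 7.2801 <-- minimum
d((15, -8), (-9, -19)) = 26.4008
d((15, -8), (-15, 5)) = 32.6956
d((15, -8), (17, 3)) = 11.1803
d((-9, -19), (-15, 5)) = 24.7386
d((-9, -19), (17, 3)) = 34.0588
d((-15, 5), (17, 3)) = 32.0624

Closest pair: (10, 5) and (17, 3) with distance 7.2801

The closest pair is (10, 5) and (17, 3) with Euclidean distance 7.2801. For 5 points, brute-force pairwise comparison is shown above. For large n, the divide-and-conquer algorithm (sort by x, recurse on halves, check the dividing strip) achieves O(n log n).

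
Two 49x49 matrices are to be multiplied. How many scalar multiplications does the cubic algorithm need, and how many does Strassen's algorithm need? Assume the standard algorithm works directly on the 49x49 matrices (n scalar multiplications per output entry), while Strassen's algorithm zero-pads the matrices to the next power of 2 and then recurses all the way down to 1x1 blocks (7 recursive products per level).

Matrix multiplication for 49x49 matrices:

Strassen's algorithm requires power-of-2 dimensions. Pad 49x49 to 64x64 (next power of 2).

Standard algorithm: 49^3 = 117649 multiplications
Strassen's algorithm: 7^(log2(64)) = 7^6 = 117649 multiplications
Savings: 117649 - 117649 = 0 multiplications

Standard: 117649 multiplications (49^3). Strassen: 117649 multiplications (7^6, after padding to 64x64). Strassen reduces 8 recursive multiplications to 7 at each level.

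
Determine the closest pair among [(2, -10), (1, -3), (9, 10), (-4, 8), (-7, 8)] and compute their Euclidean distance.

Computing all pairwise distances among 5 points:

d((2, -10), (1, -3)) = 7.0711
d((2, -10), (9, 10)) = 21.1896
d((2, -10), (-4, 8)) = 18.9737
d((2, -10), (-7, 8)) = 20.1246
d((1, -3), (9, 10)) = 15.2643
d((1, -3), (-4, 8)) = 12.083
d((1, -3), (-7, 8)) = 13.6015
d((9, 10), (-4, 8)) = 13.1529
d((9, 10), (-7, 8)) = 16.1245
d((-4, 8), (-7, 8)) = 3.0 <-- minimum

Closest pair: (-4, 8) and (-7, 8) with distance 3.0

The closest pair is (-4, 8) and (-7, 8) with Euclidean distance 3.0. For 5 points, brute-force pairwise comparison is shown above. For large n, the divide-and-conquer algorithm (sort by x, recurse on halves, check the dividing strip) achieves O(n log n).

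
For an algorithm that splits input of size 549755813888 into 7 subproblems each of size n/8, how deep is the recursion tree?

For divide and conquer with division factor 8:

Problem sizes at each level:
Level 0: 549755813888
Level 1: 68719476736
Level 2: 8589934592
Level 3: 1073741824
Level 4: 134217728
Level 5: 16777216
Level 6: 2097152
Level 7: 262144
Level 8: 32768
Level 9: 4096
Level 10: 512
Level 11: 64
Level 12: 8
Level 13: 1

The root is level 0 and the size-1 base case is level 13 (the tree spans levels 0 through 13, i.e. 14 levels counting the root), so the depth is the number of divisions: log_8(549755813888) = 13

The recursion tree depth is log_8(549755813888) = 13. At each level, the problem size is divided by 8, so it takes 13 divisions to reduce to a base case of size 1. The algorithm makes 7 recursive calls at each level.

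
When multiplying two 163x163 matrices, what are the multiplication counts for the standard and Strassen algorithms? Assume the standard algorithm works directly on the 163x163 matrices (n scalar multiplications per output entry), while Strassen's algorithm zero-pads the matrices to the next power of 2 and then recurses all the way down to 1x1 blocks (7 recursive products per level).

Matrix multiplication for 163x163 matrices:

Strassen's algorithm requires power-of-2 dimensions. Pad 163x163 to 256x256 (next power of 2).

Standard algorithm: 163^3 = 4330747 multiplications
Strassen's algorithm: 7^(log2(256)) = 7^8 = 5764801 multiplications
Difference: 4330747 - 5764801 = -1434054 (Strassen uses MORE here due to padding overhead — for small or just-over-power-of-2 n, padding can outweigh the per-level savings)

Standard: 4330747 multiplications (163^3). Strassen: 5764801 multiplications (7^8, after padding to 256x256). Strassen reduces 8 recursive multiplications to 7 at each level.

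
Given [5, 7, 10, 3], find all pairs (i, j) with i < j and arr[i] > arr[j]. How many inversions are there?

Finding inversions in [5, 7, 10, 3]:

(0, 3): arr[0]=5 > arr[3]=3
(1, 3): arr[1]=7 > arr[3]=3
(2, 3): arr[2]=10 > arr[3]=3

Total inversions: 3

The array has 3 inversion(s): (0,3), (1,3), (2,3). Each pair (i,j) satisfies i < j and arr[i] > arr[j].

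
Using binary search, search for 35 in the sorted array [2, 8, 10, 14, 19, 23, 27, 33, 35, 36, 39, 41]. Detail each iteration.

Binary search for 35 in [2, 8, 10, 14, 19, 23, 27, 33, 35, 36, 39, 41]:

lo=0, hi=11, mid=5, arr[mid]=23 -> 23 < 35, search right half
lo=6, hi=11, mid=8, arr[mid]=35 -> Found target at index 8!

Binary search finds 35 at index 8 after 2 comparisons. The search repeatedly halves the search space by comparing with the middle element.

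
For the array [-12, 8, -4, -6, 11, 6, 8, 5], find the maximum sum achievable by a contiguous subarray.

Using Kadane's algorithm on [-12, 8, -4, -6, 11, 6, 8, 5]:

Scanning through the array:
Position 1 (value 8): max_ending_here = 8, max_so_far = 8
Position 2 (value -4): max_ending_here = 4, max_so_far = 8
Position 3 (value -6): max_ending_here = -2, max_so_far = 8
Position 4 (value 11): max_ending_here = 11, max_so_far = 11
Position 5 (value 6): max_ending_here = 17, max_so_far = 17
Position 6 (value 8): max_ending_here = 25, max_so_far = 25
Position 7 (value 5): max_ending_here = 30, max_so_far = 30

Maximum subarray: [11, 6, 8, 5]
Maximum sum: 30

The maximum subarray is [11, 6, 8, 5] with sum 30. This subarray runs from index 4 to index 7.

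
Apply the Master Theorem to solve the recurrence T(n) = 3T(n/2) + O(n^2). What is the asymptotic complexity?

Master Theorem for T(n) = 3T(n/2) + O(n^2):

a = 3, b = 2, c = 2
log_b(a) = log_2(3) = 1.5850

Case 3: c = 2 > log_2(3) = 1.5850
T(n) = O(n^2) = O(n^2)

For T(n) = 3T(n/2) + O(n^2): log_2(3) = 1.5850. This is Case 3 of the Master Theorem (c > log_b(a), work dominated by root), giving O(n^2).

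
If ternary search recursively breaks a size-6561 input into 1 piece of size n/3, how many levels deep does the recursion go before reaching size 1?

For divide and conquer with division factor 3:

Problem sizes at each level:
Level 0: 6561
Level 1: 2187
Level 2: 729
Level 3: 243
Level 4: 81
Level 5: 27
Level 6: 9
Level 7: 3
Level 8: 1

The root is level 0 and the size-1 base case is level 8 (the tree spans levels 0 through 8, i.e. 9 levels counting the root), so the depth is the number of divisions: log_3(6561) = 8

The recursion tree depth is log_3(6561) = 8. At each level, the problem size is divided by 3, so it takes 8 divisions to reduce to a base case of size 1. The algorithm makes 1 recursive call at each level.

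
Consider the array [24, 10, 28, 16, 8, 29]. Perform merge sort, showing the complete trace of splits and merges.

Merge sort trace:

Split: [24, 10, 28, 16, 8, 29] -> [24, 10, 28] and [16, 8, 29]
  Split: [24, 10, 28] -> [24] and [10, 28]
    Split: [10, 28] -> [10] and [28]
    Merge: [10] + [28] -> [10, 28]
  Merge: [24] + [10, 28] -> [10, 24, 28]
  Split: [16, 8, 29] -> [16] and [8, 29]
    Split: [8, 29] -> [8] and [29]
    Merge: [8] + [29] -> [8, 29]
  Merge: [16] + [8, 29] -> [8, 16, 29]
Merge: [10, 24, 28] + [8, 16, 29] -> [8, 10, 16, 24, 28, 29]

Final sorted array: [8, 10, 16, 24, 28, 29]

The merge sort proceeds by recursively splitting the array and merging sorted halves.
After all merges, the sorted array is [8, 10, 16, 24, 28, 29].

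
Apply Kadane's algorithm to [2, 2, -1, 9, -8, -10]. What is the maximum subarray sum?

Using Kadane's algorithm on [2, 2, -1, 9, -8, -10]:

Scanning through the array:
Position 1 (value 2): max_ending_here = 4, max_so_far = 4
Position 2 (value -1): max_ending_here = 3, max_so_far = 4
Position 3 (value 9): max_ending_here = 12, max_so_far = 12
Position 4 (value -8): max_ending_here = 4, max_so_far = 12
Position 5 (value -10): max_ending_here = -6, max_so_far = 12

Maximum subarray: [2, 2, -1, 9]
Maximum sum: 12

The maximum subarray is [2, 2, -1, 9] with sum 12. This subarray runs from index 0 to index 3.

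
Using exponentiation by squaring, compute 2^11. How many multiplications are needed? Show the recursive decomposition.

Computing 2^11 by squaring (build up from 2^1; each line after the first costs one multiplication):

2^1 = 2
2^2 = (2^1)^2 = 2^2 = 4
2^4 = (2^2)^2 = 4^2 = 16
2^5 = 2 * 2^4 = 2 * 16 = 32
2^10 = (2^5)^2 = 32^2 = 1024
2^11 = 2 * 2^10 = 2 * 1024 = 2048

Result: 2048
Multiplications needed: 5 (5 lines after 2^1)

2^11 = 2048. Using exponentiation by squaring, this requires 5 multiplications. The key idea: if the exponent is even, square the half-power; if odd, multiply by the base once.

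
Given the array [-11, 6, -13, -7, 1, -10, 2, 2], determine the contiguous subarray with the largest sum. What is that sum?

Using Kadane's algorithm on [-11, 6, -13, -7, 1, -10, 2, 2]:

Scanning through the array:
Position 1 (value 6): max_ending_here = 6, max_so_far = 6
Position 2 (value -13): max_ending_here = -7, max_so_far = 6
Position 3 (value -7): max_ending_here = -7, max_so_far = 6
Position 4 (value 1): max_ending_here = 1, max_so_far = 6
Position 5 (value -10): max_ending_here = -9, max_so_far = 6
Position 6 (value 2): max_ending_here = 2, max_so_far = 6
Position 7 (value 2): max_ending_here = 4, max_so_far = 6

Maximum subarray: [6]
Maximum sum: 6

The maximum subarray is [6] with sum 6. This subarray runs from index 1 to index 1.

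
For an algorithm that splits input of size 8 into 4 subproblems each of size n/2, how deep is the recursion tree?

For divide and conquer with division factor 2:

Problem sizes at each level:
Level 0: 8
Level 1: 4
Level 2: 2
Level 3: 1

The root is level 0 and the size-1 base case is level 3 (the tree spans levels 0 through 3, i.e. 4 levels counting the root), so the depth is the number of divisions: log_2(8) = 3

The recursion tree depth is log_2(8) = 3. At each level, the problem size is divided by 2, so it takes 3 divisions to reduce to a base case of size 1. The algorithm makes 4 recursive calls at each level.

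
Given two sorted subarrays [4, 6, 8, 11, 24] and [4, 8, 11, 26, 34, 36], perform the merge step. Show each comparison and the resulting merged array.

Merging process:

Compare 4 vs 4: take 4 from left. Merged: [4]
Compare 6 vs 4: take 4 from right. Merged: [4, 4]
Compare 6 vs 8: take 6 from left. Merged: [4, 4, 6]
Compare 8 vs 8: take 8 from left. Merged: [4, 4, 6, 8]
Compare 11 vs 8: take 8 from right. Merged: [4, 4, 6, 8, 8]
Compare 11 vs 11: take 11 from left. Merged: [4, 4, 6, 8, 8, 11]
Compare 24 vs 11: take 11 from right. Merged: [4, 4, 6, 8, 8, 11, 11]
Compare 24 vs 26: take 24 from left. Merged: [4, 4, 6, 8, 8, 11, 11, 24]
Append remaining from right: [26, 34, 36]. Merged: [4, 4, 6, 8, 8, 11, 11, 24, 26, 34, 36]

Final merged array: [4, 4, 6, 8, 8, 11, 11, 24, 26, 34, 36]
Total comparisons: 8

The merged array is [4, 4, 6, 8, 8, 11, 11, 24, 26, 34, 36], requiring 8 comparisons. The merge step runs in O(n) time where n is the total number of elements.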